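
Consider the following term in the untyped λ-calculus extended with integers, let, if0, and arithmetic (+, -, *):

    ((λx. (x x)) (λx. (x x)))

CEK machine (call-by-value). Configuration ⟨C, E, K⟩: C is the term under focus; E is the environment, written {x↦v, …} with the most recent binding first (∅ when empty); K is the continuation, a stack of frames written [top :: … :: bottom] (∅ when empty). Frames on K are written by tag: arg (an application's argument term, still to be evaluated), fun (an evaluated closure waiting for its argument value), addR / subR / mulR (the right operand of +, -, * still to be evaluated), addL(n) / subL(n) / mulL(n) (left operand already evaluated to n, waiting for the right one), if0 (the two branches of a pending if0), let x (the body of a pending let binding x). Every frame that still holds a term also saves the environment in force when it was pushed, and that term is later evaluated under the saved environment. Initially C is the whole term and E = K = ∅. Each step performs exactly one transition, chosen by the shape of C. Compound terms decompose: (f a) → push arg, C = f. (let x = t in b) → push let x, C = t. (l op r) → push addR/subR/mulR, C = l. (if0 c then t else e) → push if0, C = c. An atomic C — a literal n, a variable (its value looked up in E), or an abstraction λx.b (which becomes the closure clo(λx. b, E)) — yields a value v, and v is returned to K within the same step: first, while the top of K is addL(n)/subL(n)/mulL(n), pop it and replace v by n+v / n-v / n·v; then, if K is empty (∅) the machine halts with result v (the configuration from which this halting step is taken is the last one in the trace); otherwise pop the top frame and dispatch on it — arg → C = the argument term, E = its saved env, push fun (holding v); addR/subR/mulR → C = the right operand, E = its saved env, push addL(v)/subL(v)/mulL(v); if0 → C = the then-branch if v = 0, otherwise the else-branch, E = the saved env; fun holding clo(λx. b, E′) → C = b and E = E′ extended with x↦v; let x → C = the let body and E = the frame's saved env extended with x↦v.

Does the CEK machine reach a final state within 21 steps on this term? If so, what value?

[0] <C=((λx. (x x)) (λx. (x x))), E=∅, K=∅>
[1] <C=(λx. (x x)), E=∅, K=[arg]>
[2] <C=(λx. (x x)), E=∅, K=[fun]>
[3] <C=(x x), E={x↦clo(λx. (x x), ∅)}, K=∅>
[4] <C=x, E={x↦clo(λx. (x x), ∅)}, K=[arg]>
[5] <C=x, E={x↦clo(λx. (x x), ∅)}, K=[fun]>
… configuration repeats with period 3 (steps 3–5 recur indefinitely) …

Answer: DIVERGES (no final state within 21 steps)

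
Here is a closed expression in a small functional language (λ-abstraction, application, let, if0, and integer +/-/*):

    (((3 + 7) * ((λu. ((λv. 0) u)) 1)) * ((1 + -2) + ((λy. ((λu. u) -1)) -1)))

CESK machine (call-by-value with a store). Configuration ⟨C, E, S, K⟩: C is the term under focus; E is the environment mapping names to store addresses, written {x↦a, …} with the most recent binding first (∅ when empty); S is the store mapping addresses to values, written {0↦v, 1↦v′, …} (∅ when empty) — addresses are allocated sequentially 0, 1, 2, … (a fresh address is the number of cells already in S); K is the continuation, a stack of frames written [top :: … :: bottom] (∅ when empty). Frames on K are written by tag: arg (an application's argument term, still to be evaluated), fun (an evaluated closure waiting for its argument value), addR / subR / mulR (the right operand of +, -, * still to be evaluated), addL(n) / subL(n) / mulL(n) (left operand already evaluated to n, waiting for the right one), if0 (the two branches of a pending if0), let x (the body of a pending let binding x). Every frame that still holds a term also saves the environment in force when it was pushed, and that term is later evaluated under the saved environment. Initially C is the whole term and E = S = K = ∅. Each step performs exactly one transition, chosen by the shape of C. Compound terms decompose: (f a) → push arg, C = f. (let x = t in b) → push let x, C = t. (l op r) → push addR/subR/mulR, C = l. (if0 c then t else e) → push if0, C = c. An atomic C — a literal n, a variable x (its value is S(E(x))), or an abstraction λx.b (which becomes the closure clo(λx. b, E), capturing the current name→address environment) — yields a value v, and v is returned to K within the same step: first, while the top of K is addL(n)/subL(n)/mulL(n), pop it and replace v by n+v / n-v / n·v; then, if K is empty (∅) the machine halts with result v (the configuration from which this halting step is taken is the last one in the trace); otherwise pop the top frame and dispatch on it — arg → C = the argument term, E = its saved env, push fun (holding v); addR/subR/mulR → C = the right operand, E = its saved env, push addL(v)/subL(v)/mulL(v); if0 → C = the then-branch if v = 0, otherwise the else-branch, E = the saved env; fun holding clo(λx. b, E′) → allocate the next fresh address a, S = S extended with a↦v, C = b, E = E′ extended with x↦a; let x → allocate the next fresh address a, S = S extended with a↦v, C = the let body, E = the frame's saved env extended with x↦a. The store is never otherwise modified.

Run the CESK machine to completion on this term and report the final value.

0. ⟨C=(((3 + 7) * ((λu. ((λv. 0) u)) 1)) * ((1 + -2) + ((λy. ((λu. u) -1)) -1))); E=∅; S=∅; K=∅⟩
1. ⟨C=((3 + 7) * ((λu. ((λv. 0) u)) 1)); E=∅; S=∅; K=[mulR]⟩
2. ⟨C=(3 + 7); E=∅; S=∅; K=[mulR :: mulR]⟩
3. ⟨C=3; E=∅; S=∅; K=[addR :: mulR :: mulR]⟩
4. ⟨C=7; E=∅; S=∅; K=[addL(3) :: mulR :: mulR]⟩
5. ⟨C=((λu. ((λv. 0) u)) 1); E=∅; S=∅; K=[mulL(10) :: mulR]⟩
6. ⟨C=(λu. ((λv. 0) u)); E=∅; S=∅; K=[arg :: mulL(10) :: mulR]⟩
7. ⟨C=1; E=∅; S=∅; K=[fun :: mulL(10) :: mulR]⟩
8. ⟨C=((λv. 0) u); E={u↦0}; S={0↦1}; K=[mulL(10) :: mulR]⟩
9. ⟨C=(λv. 0); E={u↦0}; S={0↦1}; K=[arg :: mulL(10) :: mulR]⟩
10. ⟨C=u; E={u↦0}; S={0↦1}; K=[fun :: mulL(10) :: mulR]⟩
11. ⟨C=0; E={v↦1, u↦0}; S={0↦1, 1↦1}; K=[mulL(10) :: mulR]⟩
12. ⟨C=((1 + -2) + ((λy. ((λu. u) -1)) -1)); E=∅; S={0↦1, 1↦1}; K=[mulL(0)]⟩
13. ⟨C=(1 + -2); E=∅; S={0↦1, 1↦1}; K=[addR :: mulL(0)]⟩
14. ⟨C=1; E=∅; S={0↦1, 1↦1}; K=[addR :: addR :: mulL(0)]⟩
15. ⟨C=-2; E=∅; S={0↦1, 1↦1}; K=[addL(1) :: addR :: mulL(0)]⟩
16. ⟨C=((λy. ((λu. u) -1)) -1); E=∅; S={0↦1, 1↦1}; K=[addL(-1) :: mulL(0)]⟩
17. ⟨C=(λy. ((λu. u) -1)); E=∅; S={0↦1, 1↦1}; K=[arg :: addL(-1) :: mulL(0)]⟩
18. ⟨C=-1; E=∅; S={0↦1, 1↦1}; K=[fun :: addL(-1) :: mulL(0)]⟩
19. ⟨C=((λu. u) -1); E={y↦2}; S={0↦1, 1↦1, 2↦-1}; K=[addL(-1) :: mulL(0)]⟩
20. ⟨C=(λu. u); E={y↦2}; S={0↦1, 1↦1, 2↦-1}; K=[arg :: addL(-1) :: mulL(0)]⟩
21. ⟨C=-1; E={y↦2}; S={0↦1, 1↦1, 2↦-1}; K=[fun :: addL(-1) :: mulL(0)]⟩
22. ⟨C=u; E={u↦3, y↦2}; S={0↦1, 1↦1, 2↦-1, 3↦-1}; K=[addL(-1) :: mulL(0)]⟩
→ final value 0

Answer: 0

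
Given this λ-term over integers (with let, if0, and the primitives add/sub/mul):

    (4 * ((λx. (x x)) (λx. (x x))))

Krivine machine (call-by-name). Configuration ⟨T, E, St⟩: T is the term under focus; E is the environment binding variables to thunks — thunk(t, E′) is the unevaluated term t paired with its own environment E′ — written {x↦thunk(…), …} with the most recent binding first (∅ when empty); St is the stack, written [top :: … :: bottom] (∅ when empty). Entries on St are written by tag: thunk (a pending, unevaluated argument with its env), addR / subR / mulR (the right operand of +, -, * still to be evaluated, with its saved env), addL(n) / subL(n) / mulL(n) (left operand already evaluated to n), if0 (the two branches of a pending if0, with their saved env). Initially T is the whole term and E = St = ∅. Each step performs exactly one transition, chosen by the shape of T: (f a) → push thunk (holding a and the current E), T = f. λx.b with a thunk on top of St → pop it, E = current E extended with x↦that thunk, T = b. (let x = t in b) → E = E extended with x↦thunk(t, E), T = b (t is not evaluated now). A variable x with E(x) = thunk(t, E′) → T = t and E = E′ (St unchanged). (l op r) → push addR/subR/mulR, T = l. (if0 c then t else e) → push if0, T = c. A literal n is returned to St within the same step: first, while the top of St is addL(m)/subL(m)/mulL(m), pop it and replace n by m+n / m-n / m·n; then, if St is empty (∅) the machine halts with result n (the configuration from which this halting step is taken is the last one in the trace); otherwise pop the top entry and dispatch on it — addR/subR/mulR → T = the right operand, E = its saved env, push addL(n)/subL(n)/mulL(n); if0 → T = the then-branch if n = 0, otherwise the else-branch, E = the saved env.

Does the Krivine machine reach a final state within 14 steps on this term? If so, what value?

Answer: DIVERGES (no final state within 14 steps)

Machine steps:
0. ⟨T=(4 * ((λx. (x x)) (λx. (x x)))); E=∅; St=∅⟩
1. ⟨T=4; E=∅; St=[mulR]⟩
2. ⟨T=((λx. (x x)) (λx. (x x))); E=∅; St=[mulL(4)]⟩
3. ⟨T=(λx. (x x)); E=∅; St=[thunk :: mulL(4)]⟩
4. ⟨T=(x x); E={x↦thunk((λx. (x x)), ∅)}; St=[mulL(4)]⟩
5. ⟨T=x; E={x↦thunk((λx. (x x)), ∅)}; St=[thunk :: mulL(4)]⟩
6. ⟨T=(λx. (x x)); E=∅; St=[thunk :: mulL(4)]⟩
7. ⟨T=(x x); E={x↦thunk(x, {x↦thunk((λx. (x x)), ∅)})}; St=[mulL(4)]⟩
8. ⟨T=x; E={x↦thunk(x, {x↦thunk((λx. (x x)), ∅)})}; St=[thunk :: mulL(4)]⟩
9. ⟨T=x; E={x↦thunk((λx. (x x)), ∅)}; St=[thunk :: mulL(4)]⟩
10. ⟨T=(λx. (x x)); E=∅; St=[thunk :: mulL(4)]⟩
11. ⟨T=(x x); E={x↦thunk(x, {x↦thunk(x, {x↦thunk((λx. (x x)), ∅)})})}; St=[mulL(4)]⟩
12. ⟨T=x; E={x↦thunk(x, {x↦thunk(x, {x↦thunk((λx. (x x)), ∅)})})}; St=[thunk :: mulL(4)]⟩
13. ⟨T=x; E={x↦thunk(x, {x↦thunk((λx. (x x)), ∅)})}; St=[thunk :: mulL(4)]⟩
14. ⟨T=x; E={x↦thunk((λx. (x x)), ∅)}; St=[thunk :: mulL(4)]⟩
→ 14 transitions taken and the configuration is still not final: no result within 14 steps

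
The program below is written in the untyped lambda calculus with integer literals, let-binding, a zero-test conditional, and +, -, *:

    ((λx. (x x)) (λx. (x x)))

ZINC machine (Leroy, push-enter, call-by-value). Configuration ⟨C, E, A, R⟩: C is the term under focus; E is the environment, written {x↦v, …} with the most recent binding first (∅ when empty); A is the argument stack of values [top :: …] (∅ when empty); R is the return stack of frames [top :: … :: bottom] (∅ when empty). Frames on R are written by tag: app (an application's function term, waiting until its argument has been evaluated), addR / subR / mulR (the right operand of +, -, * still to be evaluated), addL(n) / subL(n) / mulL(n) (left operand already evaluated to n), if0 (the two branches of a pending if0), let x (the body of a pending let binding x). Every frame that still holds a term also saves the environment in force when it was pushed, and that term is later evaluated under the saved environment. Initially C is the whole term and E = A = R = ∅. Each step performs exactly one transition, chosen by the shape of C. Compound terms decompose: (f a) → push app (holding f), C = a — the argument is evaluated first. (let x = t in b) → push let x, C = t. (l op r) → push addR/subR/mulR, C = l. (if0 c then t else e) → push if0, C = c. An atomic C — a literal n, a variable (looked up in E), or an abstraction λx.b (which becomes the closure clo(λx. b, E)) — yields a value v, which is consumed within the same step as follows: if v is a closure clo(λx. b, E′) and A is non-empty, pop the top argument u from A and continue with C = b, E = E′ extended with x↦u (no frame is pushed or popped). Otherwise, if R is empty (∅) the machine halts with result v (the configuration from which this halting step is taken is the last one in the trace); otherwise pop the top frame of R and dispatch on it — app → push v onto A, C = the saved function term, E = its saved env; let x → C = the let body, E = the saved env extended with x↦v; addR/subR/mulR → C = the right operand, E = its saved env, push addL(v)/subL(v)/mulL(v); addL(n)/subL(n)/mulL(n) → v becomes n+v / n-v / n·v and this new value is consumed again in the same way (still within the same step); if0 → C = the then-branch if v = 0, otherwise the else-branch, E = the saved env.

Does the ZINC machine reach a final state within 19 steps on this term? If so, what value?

t=0: ⟨C=((λx. (x x)) (λx. (x x))); E=∅; A=∅; R=∅⟩
t=1: ⟨C=(λx. (x x)); E=∅; A=∅; R=[app]⟩
t=2: ⟨C=(λx. (x x)); E=∅; A=[clo(λx. (x x), ∅)]; R=∅⟩
t=3: ⟨C=(x x); E={x↦clo(λx. (x x), ∅)}; A=∅; R=∅⟩
t=4: ⟨C=x; E={x↦clo(λx. (x x), ∅)}; A=∅; R=[app]⟩
t=5: ⟨C=x; E={x↦clo(λx. (x x), ∅)}; A=[clo(λx. (x x), ∅)]; R=∅⟩
… configuration repeats with period 3 (steps 3–5 recur indefinitely) …

Answer: DIVERGES (no final state within 19 steps)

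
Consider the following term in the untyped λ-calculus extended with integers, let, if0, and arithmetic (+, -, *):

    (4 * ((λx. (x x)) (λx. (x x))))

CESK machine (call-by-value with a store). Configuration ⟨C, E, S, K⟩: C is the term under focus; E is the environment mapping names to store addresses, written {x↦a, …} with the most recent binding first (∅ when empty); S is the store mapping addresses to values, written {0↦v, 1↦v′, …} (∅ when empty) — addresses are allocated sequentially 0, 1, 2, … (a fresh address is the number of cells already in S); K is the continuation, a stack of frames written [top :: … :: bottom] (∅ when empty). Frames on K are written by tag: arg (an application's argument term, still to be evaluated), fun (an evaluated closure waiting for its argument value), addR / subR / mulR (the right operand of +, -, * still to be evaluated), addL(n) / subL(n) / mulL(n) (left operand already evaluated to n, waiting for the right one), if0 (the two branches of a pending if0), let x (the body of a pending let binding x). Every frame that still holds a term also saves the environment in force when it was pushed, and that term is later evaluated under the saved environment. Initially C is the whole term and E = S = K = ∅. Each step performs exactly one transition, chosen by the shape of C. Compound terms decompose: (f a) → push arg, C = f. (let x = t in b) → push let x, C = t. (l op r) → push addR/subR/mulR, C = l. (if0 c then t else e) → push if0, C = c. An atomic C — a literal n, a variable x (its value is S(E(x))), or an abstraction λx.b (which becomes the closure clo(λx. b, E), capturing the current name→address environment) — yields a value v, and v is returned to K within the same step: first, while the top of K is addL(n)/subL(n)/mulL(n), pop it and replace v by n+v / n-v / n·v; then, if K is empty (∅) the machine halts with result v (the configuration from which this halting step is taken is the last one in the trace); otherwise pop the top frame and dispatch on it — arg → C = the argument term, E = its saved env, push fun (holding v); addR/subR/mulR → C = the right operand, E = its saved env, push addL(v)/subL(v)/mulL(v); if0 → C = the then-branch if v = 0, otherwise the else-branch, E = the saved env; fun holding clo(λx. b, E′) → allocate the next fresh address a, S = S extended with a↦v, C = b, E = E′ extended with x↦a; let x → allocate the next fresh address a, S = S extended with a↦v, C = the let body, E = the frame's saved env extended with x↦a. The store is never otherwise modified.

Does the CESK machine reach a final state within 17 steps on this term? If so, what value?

Answer: DIVERGES (no final state within 17 steps)

Derivation:
step 0: ⟨C=(4 * ((λx. (x x)) (λx. (x x)))); E=∅; S=∅; K=∅⟩
step 1: ⟨C=4; E=∅; S=∅; K=[mulR]⟩
step 2: ⟨C=((λx. (x x)) (λx. (x x))); E=∅; S=∅; K=[mulL(4)]⟩
step 3: ⟨C=(λx. (x x)); E=∅; S=∅; K=[arg :: mulL(4)]⟩
step 4: ⟨C=(λx. (x x)); E=∅; S=∅; K=[fun :: mulL(4)]⟩
step 5: ⟨C=(x x); E={x↦0}; S={0↦clo(λx. (x x), ∅)}; K=[mulL(4)]⟩
step 6: ⟨C=x; E={x↦0}; S={0↦clo(λx. (x x), ∅)}; K=[arg :: mulL(4)]⟩
step 7: ⟨C=x; E={x↦0}; S={0↦clo(λx. (x x), ∅)}; K=[fun :: mulL(4)]⟩
step 8: ⟨C=(x x); E={x↦1}; S={0↦clo(λx. (x x), ∅), 1↦clo(λx. (x x), ∅)}; K=[mulL(4)]⟩
step 9: ⟨C=x; E={x↦1}; S={0↦clo(λx. (x x), ∅), 1↦clo(λx. (x x), ∅)}; K=[arg :: mulL(4)]⟩
step 10: ⟨C=x; E={x↦1}; S={0↦clo(λx. (x x), ∅), 1↦clo(λx. (x x), ∅)}; K=[fun :: mulL(4)]⟩
step 11: ⟨C=(x x); E={x↦2}; S={0↦clo(λx. (x x), ∅), 1↦clo(λx. (x x), ∅), 2↦clo(λx. (x x), ∅)}; K=[mulL(4)]⟩
step 12: ⟨C=x; E={x↦2}; S={0↦clo(λx. (x x), ∅), 1↦clo(λx. (x x), ∅), 2↦clo(λx. (x x), ∅)}; K=[arg :: mulL(4)]⟩
step 13: ⟨C=x; E={x↦2}; S={0↦clo(λx. (x x), ∅), 1↦clo(λx. (x x), ∅), 2↦clo(λx. (x x), ∅)}; K=[fun :: mulL(4)]⟩
step 14: ⟨C=(x x); E={x↦3}; S={0↦clo(λx. (x x), ∅), 1↦clo(λx. (x x), ∅), 2↦clo(λx. (x x), ∅), 3↦clo(λx. (x x), ∅)}; K=[mulL(4)]⟩
step 15: ⟨C=x; E={x↦3}; S={0↦clo(λx. (x x), ∅), 1↦clo(λx. (x x), ∅), 2↦clo(λx. (x x), ∅), 3↦clo(λx. (x x), ∅)}; K=[arg :: mulL(4)]⟩
step 16: ⟨C=x; E={x↦3}; S={0↦clo(λx. (x x), ∅), 1↦clo(λx. (x x), ∅), 2↦clo(λx. (x x), ∅), 3↦clo(λx. (x x), ∅)}; K=[fun :: mulL(4)]⟩
step 17: ⟨C=(x x); E={x↦4}; S={0↦clo(λx. (x x), ∅), 1↦clo(λx. (x x), ∅), 2↦clo(λx. (x x), ∅), 3↦clo(λx. (x x), ∅), 4↦clo(λx. (x x), ∅)}; K=[mulL(4)]⟩
→ 17 transitions taken and the configuration is still not final: no result within 17 steps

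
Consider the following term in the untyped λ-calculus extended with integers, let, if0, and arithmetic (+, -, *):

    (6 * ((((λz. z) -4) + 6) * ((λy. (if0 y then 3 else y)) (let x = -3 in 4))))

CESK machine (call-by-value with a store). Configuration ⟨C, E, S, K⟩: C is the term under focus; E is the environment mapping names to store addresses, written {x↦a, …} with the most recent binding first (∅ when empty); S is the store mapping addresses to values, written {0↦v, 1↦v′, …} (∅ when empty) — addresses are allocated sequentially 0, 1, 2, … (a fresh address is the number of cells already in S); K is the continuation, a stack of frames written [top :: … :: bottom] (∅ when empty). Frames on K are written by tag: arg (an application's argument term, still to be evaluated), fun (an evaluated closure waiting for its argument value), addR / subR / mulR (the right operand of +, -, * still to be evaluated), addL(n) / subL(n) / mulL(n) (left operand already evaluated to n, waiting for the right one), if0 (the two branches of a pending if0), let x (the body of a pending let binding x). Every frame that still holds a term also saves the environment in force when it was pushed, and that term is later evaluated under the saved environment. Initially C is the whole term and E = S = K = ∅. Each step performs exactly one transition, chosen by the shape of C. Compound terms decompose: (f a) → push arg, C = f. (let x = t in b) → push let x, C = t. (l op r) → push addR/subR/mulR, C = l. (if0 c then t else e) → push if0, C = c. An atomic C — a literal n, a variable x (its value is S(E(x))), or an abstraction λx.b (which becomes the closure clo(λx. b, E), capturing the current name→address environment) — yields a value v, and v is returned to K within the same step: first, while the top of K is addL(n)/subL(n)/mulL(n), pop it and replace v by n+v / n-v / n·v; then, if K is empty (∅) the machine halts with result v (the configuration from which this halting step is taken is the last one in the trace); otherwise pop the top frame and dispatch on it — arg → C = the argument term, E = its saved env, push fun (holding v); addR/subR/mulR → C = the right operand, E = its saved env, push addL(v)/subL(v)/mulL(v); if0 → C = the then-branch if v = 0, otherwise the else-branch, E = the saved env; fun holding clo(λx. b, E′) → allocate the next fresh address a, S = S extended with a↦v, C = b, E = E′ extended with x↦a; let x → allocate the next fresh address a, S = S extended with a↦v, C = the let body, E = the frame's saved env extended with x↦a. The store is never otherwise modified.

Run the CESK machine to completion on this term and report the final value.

t=0: <C=(6 * ((((λz. z) -4) + 6) * ((λy. (if0 y then 3 else y)) (let x = -3 in 4)))), E=∅, S=∅, K=∅>
t=1: <C=6, E=∅, S=∅, K=[mulR]>
t=2: <C=((((λz. z) -4) + 6) * ((λy. (if0 y then 3 else y)) (let x = -3 in 4))), E=∅, S=∅, K=[mulL(6)]>
t=3: <C=(((λz. z) -4) + 6), E=∅, S=∅, K=[mulR :: mulL(6)]>
t=4: <C=((λz. z) -4), E=∅, S=∅, K=[addR :: mulR :: mulL(6)]>
t=5: <C=(λz. z), E=∅, S=∅, K=[arg :: addR :: mulR :: mulL(6)]>
t=6: <C=-4, E=∅, S=∅, K=[fun :: addR :: mulR :: mulL(6)]>
t=7: <C=z, E={z↦0}, S={0↦-4}, K=[addR :: mulR :: mulL(6)]>
t=8: <C=6, E=∅, S={0↦-4}, K=[addL(-4) :: mulR :: mulL(6)]>
t=9: <C=((λy. (if0 y then 3 else y)) (let x = -3 in 4)), E=∅, S={0↦-4}, K=[mulL(2) :: mulL(6)]>
t=10: <C=(λy. (if0 y then 3 else y)), E=∅, S={0↦-4}, K=[arg :: mulL(2) :: mulL(6)]>
t=11: <C=(let x = -3 in 4), E=∅, S={0↦-4}, K=[fun :: mulL(2) :: mulL(6)]>
t=12: <C=-3, E=∅, S={0↦-4}, K=[let x :: fun :: mulL(2) :: mulL(6)]>
t=13: <C=4, E={x↦1}, S={0↦-4, 1↦-3}, K=[fun :: mulL(2) :: mulL(6)]>
t=14: <C=(if0 y then 3 else y), E={y↦2}, S={0↦-4, 1↦-3, 2↦4}, K=[mulL(2) :: mulL(6)]>
t=15: <C=y, E={y↦2}, S={0↦-4, 1↦-3, 2↦4}, K=[if0 :: mulL(2) :: mulL(6)]>
t=16: <C=y, E={y↦2}, S={0↦-4, 1↦-3, 2↦4}, K=[mulL(2) :: mulL(6)]>
→ final value 48

Answer: 48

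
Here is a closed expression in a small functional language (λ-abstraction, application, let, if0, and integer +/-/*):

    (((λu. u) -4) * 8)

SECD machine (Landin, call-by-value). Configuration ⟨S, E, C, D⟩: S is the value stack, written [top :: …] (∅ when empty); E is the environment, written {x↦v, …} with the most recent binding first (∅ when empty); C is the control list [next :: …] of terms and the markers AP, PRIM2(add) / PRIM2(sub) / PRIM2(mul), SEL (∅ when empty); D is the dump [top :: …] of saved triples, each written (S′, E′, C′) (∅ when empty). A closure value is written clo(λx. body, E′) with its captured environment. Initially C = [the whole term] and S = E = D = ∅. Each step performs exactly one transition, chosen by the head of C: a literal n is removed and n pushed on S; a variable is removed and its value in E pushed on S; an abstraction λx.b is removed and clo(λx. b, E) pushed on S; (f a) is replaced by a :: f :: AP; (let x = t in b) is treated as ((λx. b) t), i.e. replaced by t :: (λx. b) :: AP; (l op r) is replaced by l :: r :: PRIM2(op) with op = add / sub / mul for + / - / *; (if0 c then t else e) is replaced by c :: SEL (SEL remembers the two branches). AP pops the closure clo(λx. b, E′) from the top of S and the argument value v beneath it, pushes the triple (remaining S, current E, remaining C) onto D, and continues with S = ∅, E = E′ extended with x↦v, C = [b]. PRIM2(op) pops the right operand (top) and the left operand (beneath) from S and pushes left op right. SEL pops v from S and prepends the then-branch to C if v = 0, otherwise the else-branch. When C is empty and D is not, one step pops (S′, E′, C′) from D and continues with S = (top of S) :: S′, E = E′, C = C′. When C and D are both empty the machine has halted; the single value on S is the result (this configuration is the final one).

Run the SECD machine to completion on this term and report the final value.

Answer: -32

Derivation:
step 0: <S=∅, E=∅, C=[(((λu. u) -4) * 8)], D=∅>
step 1: <S=∅, E=∅, C=[((λu. u) -4) :: 8 :: PRIM2(mul)], D=∅>
step 2: <S=∅, E=∅, C=[-4 :: (λu. u) :: AP :: 8 :: PRIM2(mul)], D=∅>
step 3: <S=[-4], E=∅, C=[(λu. u) :: AP :: 8 :: PRIM2(mul)], D=∅>
step 4: <S=[clo(λu. u, ∅) :: -4], E=∅, C=[AP :: 8 :: PRIM2(mul)], D=∅>
step 5: <S=∅, E={u↦-4}, C=[u], D=[(∅, ∅, [8 :: PRIM2(mul)])]>
step 6: <S=[-4], E={u↦-4}, C=∅, D=[(∅, ∅, [8 :: PRIM2(mul)])]>
step 7: <S=[-4], E=∅, C=[8 :: PRIM2(mul)], D=∅>
step 8: <S=[8 :: -4], E=∅, C=[PRIM2(mul)], D=∅>
step 9: <S=[-32], E=∅, C=∅, D=∅>
→ final value -32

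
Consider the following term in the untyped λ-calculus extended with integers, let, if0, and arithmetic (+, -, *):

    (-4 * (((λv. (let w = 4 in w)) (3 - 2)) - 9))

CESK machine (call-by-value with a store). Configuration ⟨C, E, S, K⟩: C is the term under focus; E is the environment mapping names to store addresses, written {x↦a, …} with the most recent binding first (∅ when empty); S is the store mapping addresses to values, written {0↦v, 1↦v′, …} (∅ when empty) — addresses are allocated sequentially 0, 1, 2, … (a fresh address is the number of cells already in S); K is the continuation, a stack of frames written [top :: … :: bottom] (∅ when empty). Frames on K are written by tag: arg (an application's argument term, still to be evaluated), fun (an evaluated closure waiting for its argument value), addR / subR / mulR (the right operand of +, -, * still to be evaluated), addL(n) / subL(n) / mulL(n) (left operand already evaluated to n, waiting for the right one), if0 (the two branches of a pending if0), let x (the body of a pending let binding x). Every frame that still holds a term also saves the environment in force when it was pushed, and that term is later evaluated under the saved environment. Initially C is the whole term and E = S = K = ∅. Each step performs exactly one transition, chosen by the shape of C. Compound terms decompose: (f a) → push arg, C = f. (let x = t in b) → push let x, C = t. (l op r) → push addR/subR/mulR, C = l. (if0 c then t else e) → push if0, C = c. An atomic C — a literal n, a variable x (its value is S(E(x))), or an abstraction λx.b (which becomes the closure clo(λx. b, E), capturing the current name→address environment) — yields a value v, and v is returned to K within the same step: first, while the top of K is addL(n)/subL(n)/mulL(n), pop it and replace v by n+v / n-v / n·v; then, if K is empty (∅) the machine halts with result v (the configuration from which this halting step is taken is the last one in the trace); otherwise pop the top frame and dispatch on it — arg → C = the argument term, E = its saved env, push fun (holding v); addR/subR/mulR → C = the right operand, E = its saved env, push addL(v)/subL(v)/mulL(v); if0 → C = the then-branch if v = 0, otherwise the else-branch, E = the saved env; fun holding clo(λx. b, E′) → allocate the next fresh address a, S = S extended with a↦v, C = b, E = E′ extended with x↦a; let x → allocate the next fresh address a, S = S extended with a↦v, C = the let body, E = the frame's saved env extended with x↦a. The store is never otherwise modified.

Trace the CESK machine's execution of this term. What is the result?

t=0: <C=(-4 * (((λv. (let w = 4 in w)) (3 - 2)) - 9)), E=∅, S=∅, K=∅>
t=1: <C=-4, E=∅, S=∅, K=[mulR]>
t=2: <C=(((λv. (let w = 4 in w)) (3 - 2)) - 9), E=∅, S=∅, K=[mulL(-4)]>
t=3: <C=((λv. (let w = 4 in w)) (3 - 2)), E=∅, S=∅, K=[subR :: mulL(-4)]>
t=4: <C=(λv. (let w = 4 in w)), E=∅, S=∅, K=[arg :: subR :: mulL(-4)]>
t=5: <C=(3 - 2), E=∅, S=∅, K=[fun :: subR :: mulL(-4)]>
t=6: <C=3, E=∅, S=∅, K=[subR :: fun :: subR :: mulL(-4)]>
t=7: <C=2, E=∅, S=∅, K=[subL(3) :: fun :: subR :: mulL(-4)]>
t=8: <C=(let w = 4 in w), E={v↦0}, S={0↦1}, K=[subR :: mulL(-4)]>
t=9: <C=4, E={v↦0}, S={0↦1}, K=[let w :: subR :: mulL(-4)]>
t=10: <C=w, E={w↦1, v↦0}, S={0↦1, 1↦4}, K=[subR :: mulL(-4)]>
t=11: <C=9, E=∅, S={0↦1, 1↦4}, K=[subL(4) :: mulL(-4)]>
→ final value 20

Answer: 20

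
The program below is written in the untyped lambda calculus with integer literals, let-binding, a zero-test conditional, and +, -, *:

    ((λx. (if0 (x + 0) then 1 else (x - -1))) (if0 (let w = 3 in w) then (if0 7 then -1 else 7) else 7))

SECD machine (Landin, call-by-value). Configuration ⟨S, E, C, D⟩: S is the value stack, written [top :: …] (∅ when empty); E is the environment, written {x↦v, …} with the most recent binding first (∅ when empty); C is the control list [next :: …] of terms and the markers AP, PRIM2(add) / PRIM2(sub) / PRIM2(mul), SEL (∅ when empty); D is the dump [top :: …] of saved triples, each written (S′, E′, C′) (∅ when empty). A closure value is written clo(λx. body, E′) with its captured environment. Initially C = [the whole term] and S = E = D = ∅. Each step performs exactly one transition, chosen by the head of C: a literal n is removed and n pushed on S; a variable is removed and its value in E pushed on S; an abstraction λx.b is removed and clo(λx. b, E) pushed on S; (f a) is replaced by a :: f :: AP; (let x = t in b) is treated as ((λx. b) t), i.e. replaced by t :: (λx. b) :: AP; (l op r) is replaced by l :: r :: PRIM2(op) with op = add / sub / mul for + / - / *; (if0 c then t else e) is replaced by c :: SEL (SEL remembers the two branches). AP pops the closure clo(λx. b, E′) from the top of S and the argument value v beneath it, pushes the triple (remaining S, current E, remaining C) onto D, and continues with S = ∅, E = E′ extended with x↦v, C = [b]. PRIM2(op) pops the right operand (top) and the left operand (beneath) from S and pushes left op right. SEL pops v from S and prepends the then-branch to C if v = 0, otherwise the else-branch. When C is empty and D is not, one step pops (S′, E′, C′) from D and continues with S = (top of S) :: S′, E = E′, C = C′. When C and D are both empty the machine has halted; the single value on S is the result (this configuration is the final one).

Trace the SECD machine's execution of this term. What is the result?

t=0: ⟨S=∅; E=∅; C=[((λx. (if0 (x + 0) then 1 else (x - -1))) (if0 (let w = 3 in w) then (if0 7 then -1 else 7) else 7))]; D=∅⟩
t=1: ⟨S=∅; E=∅; C=[(if0 (let w = 3 in w) then (if0 7 then -1 else 7) else 7) :: (λx. (if0 (x + 0) then 1 else (x - -1))) :: AP]; D=∅⟩
t=2: ⟨S=∅; E=∅; C=[(let w = 3 in w) :: SEL :: (λx. (if0 (x + 0) then 1 else (x - -1))) :: AP]; D=∅⟩
t=3: ⟨S=∅; E=∅; C=[3 :: (λw. w) :: AP :: SEL :: (λx. (if0 (x + 0) then 1 else (x - -1))) :: AP]; D=∅⟩
t=4: ⟨S=[3]; E=∅; C=[(λw. w) :: AP :: SEL :: (λx. (if0 (x + 0) then 1 else (x - -1))) :: AP]; D=∅⟩
t=5: ⟨S=[clo(λw. w, ∅) :: 3]; E=∅; C=[AP :: SEL :: (λx. (if0 (x + 0) then 1 else (x - -1))) :: AP]; D=∅⟩
t=6: ⟨S=∅; E={w↦3}; C=[w]; D=[(∅, ∅, [SEL :: (λx. (if0 (x + 0) then 1 else (x - -1))) :: AP])]⟩
t=7: ⟨S=[3]; E={w↦3}; C=∅; D=[(∅, ∅, [SEL :: (λx. (if0 (x + 0) then 1 else (x - -1))) :: AP])]⟩
t=8: ⟨S=[3]; E=∅; C=[SEL :: (λx. (if0 (x + 0) then 1 else (x - -1))) :: AP]; D=∅⟩
t=9: ⟨S=∅; E=∅; C=[7 :: (λx. (if0 (x + 0) then 1 else (x - -1))) :: AP]; D=∅⟩
t=10: ⟨S=[7]; E=∅; C=[(λx. (if0 (x + 0) then 1 else (x - -1))) :: AP]; D=∅⟩
t=11: ⟨S=[clo(λx. (if0 (x + 0) then 1 else (x - -1)), ∅) :: 7]; E=∅; C=[AP]; D=∅⟩
t=12: ⟨S=∅; E={x↦7}; C=[(if0 (x + 0) then 1 else (x - -1))]; D=[(∅, ∅, ∅)]⟩
t=13: ⟨S=∅; E={x↦7}; C=[(x + 0) :: SEL]; D=[(∅, ∅, ∅)]⟩
t=14: ⟨S=∅; E={x↦7}; C=[x :: 0 :: PRIM2(add) :: SEL]; D=[(∅, ∅, ∅)]⟩
t=15: ⟨S=[7]; E={x↦7}; C=[0 :: PRIM2(add) :: SEL]; D=[(∅, ∅, ∅)]⟩
t=16: ⟨S=[0 :: 7]; E={x↦7}; C=[PRIM2(add) :: SEL]; D=[(∅, ∅, ∅)]⟩
t=17: ⟨S=[7]; E={x↦7}; C=[SEL]; D=[(∅, ∅, ∅)]⟩
t=18: ⟨S=∅; E={x↦7}; C=[(x - -1)]; D=[(∅, ∅, ∅)]⟩
t=19: ⟨S=∅; E={x↦7}; C=[x :: -1 :: PRIM2(sub)]; D=[(∅, ∅, ∅)]⟩
t=20: ⟨S=[7]; E={x↦7}; C=[-1 :: PRIM2(sub)]; D=[(∅, ∅, ∅)]⟩
t=21: ⟨S=[-1 :: 7]; E={x↦7}; C=[PRIM2(sub)]; D=[(∅, ∅, ∅)]⟩
t=22: ⟨S=[8]; E={x↦7}; C=∅; D=[(∅, ∅, ∅)]⟩
t=23: ⟨S=[8]; E=∅; C=∅; D=∅⟩
→ final value 8

Answer: 8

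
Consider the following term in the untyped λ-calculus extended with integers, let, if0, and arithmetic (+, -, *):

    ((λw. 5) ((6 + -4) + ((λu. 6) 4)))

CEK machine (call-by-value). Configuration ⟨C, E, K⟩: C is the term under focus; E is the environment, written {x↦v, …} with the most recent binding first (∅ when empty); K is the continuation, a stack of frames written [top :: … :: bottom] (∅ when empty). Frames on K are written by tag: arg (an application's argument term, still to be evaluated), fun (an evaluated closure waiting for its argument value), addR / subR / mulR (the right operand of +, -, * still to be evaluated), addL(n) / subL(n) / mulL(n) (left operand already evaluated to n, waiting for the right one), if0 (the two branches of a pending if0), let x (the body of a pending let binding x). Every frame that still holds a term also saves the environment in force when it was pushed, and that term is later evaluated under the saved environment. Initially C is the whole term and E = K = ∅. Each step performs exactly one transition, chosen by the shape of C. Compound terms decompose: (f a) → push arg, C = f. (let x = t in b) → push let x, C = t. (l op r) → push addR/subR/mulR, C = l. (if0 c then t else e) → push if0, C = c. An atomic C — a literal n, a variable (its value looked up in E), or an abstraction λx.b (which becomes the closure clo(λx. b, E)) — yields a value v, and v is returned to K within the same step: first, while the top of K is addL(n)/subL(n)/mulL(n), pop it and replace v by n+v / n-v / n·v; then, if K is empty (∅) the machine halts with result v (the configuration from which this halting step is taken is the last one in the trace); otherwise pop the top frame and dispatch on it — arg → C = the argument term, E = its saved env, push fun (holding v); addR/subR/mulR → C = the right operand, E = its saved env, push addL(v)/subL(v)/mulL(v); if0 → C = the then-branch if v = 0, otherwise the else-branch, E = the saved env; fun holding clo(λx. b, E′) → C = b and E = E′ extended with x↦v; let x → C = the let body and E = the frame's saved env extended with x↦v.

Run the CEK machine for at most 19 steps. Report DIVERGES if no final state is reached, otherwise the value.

0. ⟨C=((λw. 5) ((6 + -4) + ((λu. 6) 4))); E=∅; K=∅⟩
1. ⟨C=(λw. 5); E=∅; K=[arg]⟩
2. ⟨C=((6 + -4) + ((λu. 6) 4)); E=∅; K=[fun]⟩
3. ⟨C=(6 + -4); E=∅; K=[addR :: fun]⟩
4. ⟨C=6; E=∅; K=[addR :: addR :: fun]⟩
5. ⟨C=-4; E=∅; K=[addL(6) :: addR :: fun]⟩
6. ⟨C=((λu. 6) 4); E=∅; K=[addL(2) :: fun]⟩
7. ⟨C=(λu. 6); E=∅; K=[arg :: addL(2) :: fun]⟩
8. ⟨C=4; E=∅; K=[fun :: addL(2) :: fun]⟩
9. ⟨C=6; E={u↦4}; K=[addL(2) :: fun]⟩
10. ⟨C=5; E={w↦8}; K=∅⟩
→ final value 5

Answer: 5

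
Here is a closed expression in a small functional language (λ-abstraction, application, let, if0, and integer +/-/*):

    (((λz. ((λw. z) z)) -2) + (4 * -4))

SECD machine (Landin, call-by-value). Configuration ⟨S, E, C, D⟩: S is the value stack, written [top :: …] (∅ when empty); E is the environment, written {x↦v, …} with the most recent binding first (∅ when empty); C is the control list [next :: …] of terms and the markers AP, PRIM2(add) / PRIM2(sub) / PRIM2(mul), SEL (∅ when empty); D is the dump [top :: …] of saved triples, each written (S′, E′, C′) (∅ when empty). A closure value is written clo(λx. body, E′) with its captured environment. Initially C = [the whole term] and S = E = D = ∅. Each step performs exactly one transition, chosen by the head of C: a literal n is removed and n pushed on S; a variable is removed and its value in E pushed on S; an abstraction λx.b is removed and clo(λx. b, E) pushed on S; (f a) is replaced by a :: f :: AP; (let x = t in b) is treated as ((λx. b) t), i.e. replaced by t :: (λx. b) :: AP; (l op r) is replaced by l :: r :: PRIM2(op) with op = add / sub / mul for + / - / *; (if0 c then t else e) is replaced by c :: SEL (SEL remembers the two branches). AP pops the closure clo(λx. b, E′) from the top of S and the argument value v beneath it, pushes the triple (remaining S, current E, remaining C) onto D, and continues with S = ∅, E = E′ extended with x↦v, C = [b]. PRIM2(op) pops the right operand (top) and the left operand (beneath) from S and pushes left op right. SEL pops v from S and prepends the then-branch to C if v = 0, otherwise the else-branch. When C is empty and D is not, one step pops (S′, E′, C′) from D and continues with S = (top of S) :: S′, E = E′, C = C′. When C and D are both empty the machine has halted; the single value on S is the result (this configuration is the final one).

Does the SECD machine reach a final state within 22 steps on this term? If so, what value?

Answer: -18

Machine steps:
step 0: ⟨S=∅; E=∅; C=[(((λz. ((λw. z) z)) -2) + (4 * -4))]; D=∅⟩
step 1: ⟨S=∅; E=∅; C=[((λz. ((λw. z) z)) -2) :: (4 * -4) :: PRIM2(add)]; D=∅⟩
step 2: ⟨S=∅; E=∅; C=[-2 :: (λz. ((λw. z) z)) :: AP :: (4 * -4) :: PRIM2(add)]; D=∅⟩
step 3: ⟨S=[-2]; E=∅; C=[(λz. ((λw. z) z)) :: AP :: (4 * -4) :: PRIM2(add)]; D=∅⟩
step 4: ⟨S=[clo(λz. ((λw. z) z), ∅) :: -2]; E=∅; C=[AP :: (4 * -4) :: PRIM2(add)]; D=∅⟩
step 5: ⟨S=∅; E={z↦-2}; C=[((λw. z) z)]; D=[(∅, ∅, [(4 * -4) :: PRIM2(add)])]⟩
step 6: ⟨S=∅; E={z↦-2}; C=[z :: (λw. z) :: AP]; D=[(∅, ∅, [(4 * -4) :: PRIM2(add)])]⟩
step 7: ⟨S=[-2]; E={z↦-2}; C=[(λw. z) :: AP]; D=[(∅, ∅, [(4 * -4) :: PRIM2(add)])]⟩
step 8: ⟨S=[clo(λw. z, {z↦-2}) :: -2]; E={z↦-2}; C=[AP]; D=[(∅, ∅, [(4 * -4) :: PRIM2(add)])]⟩
step 9: ⟨S=∅; E={w↦-2, z↦-2}; C=[z]; D=[(∅, {z↦-2}, ∅) :: (∅, ∅, [(4 * -4) :: PRIM2(add)])]⟩
step 10: ⟨S=[-2]; E={w↦-2, z↦-2}; C=∅; D=[(∅, {z↦-2}, ∅) :: (∅, ∅, [(4 * -4) :: PRIM2(add)])]⟩
step 11: ⟨S=[-2]; E={z↦-2}; C=∅; D=[(∅, ∅, [(4 * -4) :: PRIM2(add)])]⟩
step 12: ⟨S=[-2]; E=∅; C=[(4 * -4) :: PRIM2(add)]; D=∅⟩
step 13: ⟨S=[-2]; E=∅; C=[4 :: -4 :: PRIM2(mul) :: PRIM2(add)]; D=∅⟩
step 14: ⟨S=[4 :: -2]; E=∅; C=[-4 :: PRIM2(mul) :: PRIM2(add)]; D=∅⟩
step 15: ⟨S=[-4 :: 4 :: -2]; E=∅; C=[PRIM2(mul) :: PRIM2(add)]; D=∅⟩
step 16: ⟨S=[-16 :: -2]; E=∅; C=[PRIM2(add)]; D=∅⟩
step 17: ⟨S=[-18]; E=∅; C=∅; D=∅⟩
→ final value -18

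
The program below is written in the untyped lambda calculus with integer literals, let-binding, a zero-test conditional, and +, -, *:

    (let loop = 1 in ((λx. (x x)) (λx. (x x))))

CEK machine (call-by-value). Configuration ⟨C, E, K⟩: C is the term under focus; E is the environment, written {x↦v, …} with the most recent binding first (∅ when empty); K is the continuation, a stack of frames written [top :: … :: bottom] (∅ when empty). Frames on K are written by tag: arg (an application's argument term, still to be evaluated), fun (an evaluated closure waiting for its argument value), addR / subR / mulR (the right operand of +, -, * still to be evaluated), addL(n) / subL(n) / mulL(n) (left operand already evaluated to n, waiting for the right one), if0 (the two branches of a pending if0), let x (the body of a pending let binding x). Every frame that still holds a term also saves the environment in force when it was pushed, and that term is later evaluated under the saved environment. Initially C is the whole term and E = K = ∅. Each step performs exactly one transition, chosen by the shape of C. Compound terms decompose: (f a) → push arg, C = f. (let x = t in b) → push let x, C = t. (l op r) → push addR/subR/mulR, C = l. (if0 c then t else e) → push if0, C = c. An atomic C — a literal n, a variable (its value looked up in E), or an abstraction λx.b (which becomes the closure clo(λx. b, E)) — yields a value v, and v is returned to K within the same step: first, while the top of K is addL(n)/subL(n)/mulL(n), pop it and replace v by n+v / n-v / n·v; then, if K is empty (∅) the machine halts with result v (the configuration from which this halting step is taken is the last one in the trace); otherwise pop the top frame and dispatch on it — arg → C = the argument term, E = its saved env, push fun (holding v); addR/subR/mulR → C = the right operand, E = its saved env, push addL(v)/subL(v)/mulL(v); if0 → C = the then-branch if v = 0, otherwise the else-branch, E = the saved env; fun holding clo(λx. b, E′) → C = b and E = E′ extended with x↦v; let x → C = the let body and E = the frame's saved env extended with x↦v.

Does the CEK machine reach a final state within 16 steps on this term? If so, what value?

0. ⟨C=(let loop = 1 in ((λx. (x x)) (λx. (x x)))); E=∅; K=∅⟩
1. ⟨C=1; E=∅; K=[let loop]⟩
2. ⟨C=((λx. (x x)) (λx. (x x))); E={loop↦1}; K=∅⟩
3. ⟨C=(λx. (x x)); E={loop↦1}; K=[arg]⟩
4. ⟨C=(λx. (x x)); E={loop↦1}; K=[fun]⟩
5. ⟨C=(x x); E={x↦clo(λx. (x x), {loop↦1}), loop↦1}; K=∅⟩
6. ⟨C=x; E={x↦clo(λx. (x x), {loop↦1}), loop↦1}; K=[arg]⟩
7. ⟨C=x; E={x↦clo(λx. (x x), {loop↦1}), loop↦1}; K=[fun]⟩
… configuration repeats with period 3 (steps 5–7 recur indefinitely) …

Answer: DIVERGES (no final state within 16 steps)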